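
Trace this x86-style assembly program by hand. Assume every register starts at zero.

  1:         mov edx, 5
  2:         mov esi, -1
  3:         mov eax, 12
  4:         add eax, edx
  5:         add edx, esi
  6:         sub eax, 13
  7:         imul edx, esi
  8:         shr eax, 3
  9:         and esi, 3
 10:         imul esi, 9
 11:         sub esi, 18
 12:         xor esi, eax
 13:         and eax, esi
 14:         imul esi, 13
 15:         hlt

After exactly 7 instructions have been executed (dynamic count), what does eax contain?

after mov edx, 5: edx=5
after mov esi, -1: esi=-1
after mov eax, 12: eax=12
after add eax, edx: eax=12+5=17
after add edx, esi: edx=5+(-1)=4
after sub eax, 13: eax=17-13=4
after imul edx, esi: edx=4*(-1)=-4
After step 7: eax = 4.

4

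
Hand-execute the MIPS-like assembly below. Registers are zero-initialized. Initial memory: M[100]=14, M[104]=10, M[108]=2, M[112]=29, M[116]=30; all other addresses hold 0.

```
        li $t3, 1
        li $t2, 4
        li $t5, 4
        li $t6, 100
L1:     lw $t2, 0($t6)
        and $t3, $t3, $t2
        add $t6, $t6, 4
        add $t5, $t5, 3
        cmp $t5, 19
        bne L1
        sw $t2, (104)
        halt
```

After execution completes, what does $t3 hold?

li $t3, 1 → $t3=1
li $t2, 4 → $t2=4
li $t5, 4 → $t5=4
li $t6, 100 → $t6=100
lw $t2, 0($t6) → $t2=M[100]=14
and $t3, $t3, $t2 → $t3=1&14=0
add $t6, $t6, 4 → $t6=100+4=104
add $t5, $t5, 3 → $t5=4+3=7
cmp $t5, 19  (cmp 7,19)
bne L1: taken
lw $t2, 0($t6) → $t2=M[104]=10
and $t3, $t3, $t2 → $t3=0&10=0
add $t6, $t6, 4 → $t6=104+4=108
add $t5, $t5, 3 → $t5=7+3=10
cmp $t5, 19  (cmp 10,19)
bne L1: taken
lw $t2, 0($t6) → $t2=M[108]=2
and $t3, $t3, $t2 → $t3=0&2=0
add $t6, $t6, 4 → $t6=108+4=112
add $t5, $t5, 3 → $t5=10+3=13
cmp $t5, 19  (cmp 13,19)
bne L1: taken
lw $t2, 0($t6) → $t2=M[112]=29
and $t3, $t3, $t2 → $t3=0&29=0
add $t6, $t6, 4 → $t6=112+4=116
add $t5, $t5, 3 → $t5=13+3=16
cmp $t5, 19  (cmp 16,19)
bne L1: taken
lw $t2, 0($t6) → $t2=M[116]=30
and $t3, $t3, $t2 → $t3=0&30=0
add $t6, $t6, 4 → $t6=116+4=120
add $t5, $t5, 3 → $t5=16+3=19
cmp $t5, 19  (cmp 19,19)
bne L1: not taken
sw $t2, (104) → M[104]=30
halt.

0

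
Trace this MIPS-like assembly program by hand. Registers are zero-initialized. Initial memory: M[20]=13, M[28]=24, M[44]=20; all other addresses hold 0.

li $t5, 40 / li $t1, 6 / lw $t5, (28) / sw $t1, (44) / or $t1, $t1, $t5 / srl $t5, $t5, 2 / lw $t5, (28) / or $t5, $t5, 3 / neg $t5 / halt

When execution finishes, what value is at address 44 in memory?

after li $t5, 40: $t5=40
after li $t1, 6: $t1=6
after lw $t5, (28): $t5=M[28]=24
sw $t1, (44) → M[44]=6
after or $t1, $t1, $t5: $t1=6|24=30
after srl $t5, $t5, 2: $t5=24>>2=6
after lw $t5, (28): $t5=M[28]=24
after or $t5, $t5, 3: $t5=24|3=27
after neg $t5: $t5=-(27)=-27
halt.

6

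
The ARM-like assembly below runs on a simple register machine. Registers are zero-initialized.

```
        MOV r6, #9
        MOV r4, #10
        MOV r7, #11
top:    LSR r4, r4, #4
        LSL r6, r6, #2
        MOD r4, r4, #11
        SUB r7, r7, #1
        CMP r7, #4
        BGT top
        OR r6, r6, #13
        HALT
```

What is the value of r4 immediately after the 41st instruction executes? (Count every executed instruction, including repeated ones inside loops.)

after MOV r6, #9: r6=9
after MOV r4, #10: r4=10
after MOV r7, #11: r7=11
after LSR r4, r4, #4: r4=10>>4=0
after LSL r6, r6, #2: r6=9<<2=36
after MOD r4, r4, #11: r4=0%11=0
after SUB r7, r7, #1: r7=11-1=10
CMP r7, #4  (cmp 10,4)
BGT top: taken
after LSR r4, r4, #4: r4=0>>4=0
after LSL r6, r6, #2: r6=36<<2=144
after MOD r4, r4, #11: r4=0%11=0
after SUB r7, r7, #1: r7=10-1=9
CMP r7, #4  (cmp 9,4)
BGT top: taken
after LSR r4, r4, #4: r4=0>>4=0
after LSL r6, r6, #2: r6=144<<2=576
after MOD r4, r4, #11: r4=0%11=0
after SUB r7, r7, #1: r7=9-1=8
CMP r7, #4  (cmp 8,4)
BGT top: taken
after LSR r4, r4, #4: r4=0>>4=0
after LSL r6, r6, #2: r6=576<<2=2304
after MOD r4, r4, #11: r4=0%11=0
after SUB r7, r7, #1: r7=8-1=7
CMP r7, #4  (cmp 7,4)
BGT top: taken
after LSR r4, r4, #4: r4=0>>4=0
after LSL r6, r6, #2: r6=2304<<2=9216
after MOD r4, r4, #11: r4=0%11=0
after SUB r7, r7, #1: r7=7-1=6
CMP r7, #4  (cmp 6,4)
BGT top: taken
after LSR r4, r4, #4: r4=0>>4=0
after LSL r6, r6, #2: r6=9216<<2=36864
after MOD r4, r4, #11: r4=0%11=0
after SUB r7, r7, #1: r7=6-1=5
CMP r7, #4  (cmp 5,4)
BGT top: taken
after LSR r4, r4, #4: r4=0>>4=0
after LSL r6, r6, #2: r6=36864<<2=147456
After step 41: r4 = 0.

0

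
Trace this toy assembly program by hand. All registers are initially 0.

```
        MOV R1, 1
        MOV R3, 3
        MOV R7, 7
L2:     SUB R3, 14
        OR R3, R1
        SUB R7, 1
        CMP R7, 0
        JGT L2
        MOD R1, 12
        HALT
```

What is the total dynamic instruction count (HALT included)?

R1=1
R3=3
R7=7
R3=3-14=-11
R3=(-11)|1=-11
R7=7-1=6
CMP R7, 0  (cmp 6,0)
JGT L2: taken
R3=(-11)-14=-25
R3=(-25)|1=-25
R7=6-1=5
CMP R7, 0  (cmp 5,0)
JGT L2: taken
R3=(-25)-14=-39
R3=(-39)|1=-39
R7=5-1=4
CMP R7, 0  (cmp 4,0)
JGT L2: taken
R3=(-39)-14=-53
R3=(-53)|1=-53
R7=4-1=3
CMP R7, 0  (cmp 3,0)
JGT L2: taken
R3=(-53)-14=-67
R3=(-67)|1=-67
R7=3-1=2
CMP R7, 0  (cmp 2,0)
JGT L2: taken
R3=(-67)-14=-81
R3=(-81)|1=-81
R7=2-1=1
CMP R7, 0  (cmp 1,0)
JGT L2: taken
R3=(-81)-14=-95
R3=(-95)|1=-95
R7=1-1=0
CMP R7, 0  (cmp 0,0)
JGT L2: not taken
R1=1%12=1
halt.
Total executed instructions: 40.

40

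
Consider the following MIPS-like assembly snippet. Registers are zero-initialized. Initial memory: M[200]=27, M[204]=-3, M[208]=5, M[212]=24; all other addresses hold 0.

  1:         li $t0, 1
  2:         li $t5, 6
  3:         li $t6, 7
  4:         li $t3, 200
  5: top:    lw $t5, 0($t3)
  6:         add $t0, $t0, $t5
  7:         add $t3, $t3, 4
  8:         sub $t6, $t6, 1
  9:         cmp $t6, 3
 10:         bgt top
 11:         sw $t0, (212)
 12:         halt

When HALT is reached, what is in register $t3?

after li $t0, 1: $t0=1
after li $t5, 6: $t5=6
after li $t6, 7: $t6=7
after li $t3, 200: $t3=200
after lw $t5, 0($t3): $t5=M[200]=27
after add $t0, $t0, $t5: $t0=1+27=28
after add $t3, $t3, 4: $t3=200+4=204
after sub $t6, $t6, 1: $t6=7-1=6
cmp $t6, 3  (cmp 6,3)
bgt top: taken
after lw $t5, 0($t3): $t5=M[204]=-3
after add $t0, $t0, $t5: $t0=28+(-3)=25
after add $t3, $t3, 4: $t3=204+4=208
after sub $t6, $t6, 1: $t6=6-1=5
cmp $t6, 3  (cmp 5,3)
bgt top: taken
after lw $t5, 0($t3): $t5=M[208]=5
after add $t0, $t0, $t5: $t0=25+5=30
after add $t3, $t3, 4: $t3=208+4=212
after sub $t6, $t6, 1: $t6=5-1=4
cmp $t6, 3  (cmp 4,3)
bgt top: taken
after lw $t5, 0($t3): $t5=M[212]=24
after add $t0, $t0, $t5: $t0=30+24=54
after add $t3, $t3, 4: $t3=212+4=216
after sub $t6, $t6, 1: $t6=4-1=3
cmp $t6, 3  (cmp 3,3)
bgt top: not taken
sw $t0, (212) → M[212]=54
halt.

216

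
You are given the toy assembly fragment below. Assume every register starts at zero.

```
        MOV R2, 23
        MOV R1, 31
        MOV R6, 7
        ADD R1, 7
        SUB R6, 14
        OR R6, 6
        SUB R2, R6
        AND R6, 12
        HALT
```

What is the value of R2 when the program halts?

24

MOV R2, 23 → R2=23
MOV R1, 31 → R1=31
MOV R6, 7 → R6=7
ADD R1, 7 → R1=31+7=38
SUB R6, 14 → R6=7-14=-7
OR R6, 6 → R6=(-7)|6=-1
SUB R2, R6 → R2=23-(-1)=24
AND R6, 12 → R6=(-1)&12=12
halt.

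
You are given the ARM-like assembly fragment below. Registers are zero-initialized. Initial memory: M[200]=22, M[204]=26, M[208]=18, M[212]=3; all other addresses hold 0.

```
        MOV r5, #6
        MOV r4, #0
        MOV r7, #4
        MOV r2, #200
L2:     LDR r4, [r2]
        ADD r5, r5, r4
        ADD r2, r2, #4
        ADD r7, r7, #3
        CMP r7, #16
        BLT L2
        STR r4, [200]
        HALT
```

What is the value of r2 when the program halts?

216

MOV r5, #6 → r5=6
MOV r4, #0 → r4=0
MOV r7, #4 → r7=4
MOV r2, #200 → r2=200
LDR r4, [r2] → r4=M[200]=22
ADD r5, r5, r4 → r5=6+22=28
ADD r2, r2, #4 → r2=200+4=204
ADD r7, r7, #3 → r7=4+3=7
CMP r7, #16  (cmp 7,16)
BLT L2: taken
LDR r4, [r2] → r4=M[204]=26
ADD r5, r5, r4 → r5=28+26=54
ADD r2, r2, #4 → r2=204+4=208
ADD r7, r7, #3 → r7=7+3=10
CMP r7, #16  (cmp 10,16)
BLT L2: taken
LDR r4, [r2] → r4=M[208]=18
ADD r5, r5, r4 → r5=54+18=72
ADD r2, r2, #4 → r2=208+4=212
ADD r7, r7, #3 → r7=10+3=13
CMP r7, #16  (cmp 13,16)
BLT L2: taken
LDR r4, [r2] → r4=M[212]=3
ADD r5, r5, r4 → r5=72+3=75
ADD r2, r2, #4 → r2=212+4=216
ADD r7, r7, #3 → r7=13+3=16
CMP r7, #16  (cmp 16,16)
BLT L2: not taken
STR r4, [200] → M[200]=3
halt.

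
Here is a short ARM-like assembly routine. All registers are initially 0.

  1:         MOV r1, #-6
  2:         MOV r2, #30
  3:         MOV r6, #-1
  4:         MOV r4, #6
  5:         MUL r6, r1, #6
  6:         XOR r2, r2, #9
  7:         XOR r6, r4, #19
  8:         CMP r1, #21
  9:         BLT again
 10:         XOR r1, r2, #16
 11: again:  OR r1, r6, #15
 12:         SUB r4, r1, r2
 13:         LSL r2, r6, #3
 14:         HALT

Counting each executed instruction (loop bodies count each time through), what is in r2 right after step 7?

after MOV r1, #-6: r1=-6
after MOV r2, #30: r2=30
after MOV r6, #-1: r6=-1
after MOV r4, #6: r4=6
after MUL r6, r1, #6: r6=(-6)*6=-36
after XOR r2, r2, #9: r2=30^9=23
after XOR r6, r4, #19: r6=6^19=21
After step 7: r2 = 23.

23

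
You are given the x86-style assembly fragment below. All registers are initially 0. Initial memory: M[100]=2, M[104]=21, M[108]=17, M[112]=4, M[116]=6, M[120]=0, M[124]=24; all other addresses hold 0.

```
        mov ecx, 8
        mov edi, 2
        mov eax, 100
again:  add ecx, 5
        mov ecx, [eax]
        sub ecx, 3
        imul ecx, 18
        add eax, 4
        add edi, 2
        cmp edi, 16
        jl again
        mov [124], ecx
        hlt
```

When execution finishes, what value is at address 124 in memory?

378

after mov ecx, 8: ecx=8
after mov edi, 2: edi=2
after mov eax, 100: eax=100
after add ecx, 5: ecx=8+5=13
after mov ecx, [eax]: ecx=M[100]=2
after sub ecx, 3: ecx=2-3=-1
after imul ecx, 18: ecx=(-1)*18=-18
after add eax, 4: eax=100+4=104
after add edi, 2: edi=2+2=4
cmp edi, 16  (cmp 4,16)
jl again: taken
after add ecx, 5: ecx=(-18)+5=-13
after mov ecx, [eax]: ecx=M[104]=21
after sub ecx, 3: ecx=21-3=18
after imul ecx, 18: ecx=18*18=324
after add eax, 4: eax=104+4=108
after add edi, 2: edi=4+2=6
cmp edi, 16  (cmp 6,16)
jl again: taken
after add ecx, 5: ecx=324+5=329
after mov ecx, [eax]: ecx=M[108]=17
after sub ecx, 3: ecx=17-3=14
after imul ecx, 18: ecx=14*18=252
after add eax, 4: eax=108+4=112
after add edi, 2: edi=6+2=8
cmp edi, 16  (cmp 8,16)
jl again: taken
after add ecx, 5: ecx=252+5=257
after mov ecx, [eax]: ecx=M[112]=4
after sub ecx, 3: ecx=4-3=1
after imul ecx, 18: ecx=1*18=18
after add eax, 4: eax=112+4=116
after add edi, 2: edi=8+2=10
cmp edi, 16  (cmp 10,16)
jl again: taken
after add ecx, 5: ecx=18+5=23
after mov ecx, [eax]: ecx=M[116]=6
after sub ecx, 3: ecx=6-3=3
after imul ecx, 18: ecx=3*18=54
after add eax, 4: eax=116+4=120
after add edi, 2: edi=10+2=12
cmp edi, 16  (cmp 12,16)
jl again: taken
after add ecx, 5: ecx=54+5=59
after mov ecx, [eax]: ecx=M[120]=0
after sub ecx, 3: ecx=0-3=-3
after imul ecx, 18: ecx=(-3)*18=-54
after add eax, 4: eax=120+4=124
after add edi, 2: edi=12+2=14
cmp edi, 16  (cmp 14,16)
jl again: taken
after add ecx, 5: ecx=(-54)+5=-49
after mov ecx, [eax]: ecx=M[124]=24
after sub ecx, 3: ecx=24-3=21
after imul ecx, 18: ecx=21*18=378
after add eax, 4: eax=124+4=128
after add edi, 2: edi=14+2=16
cmp edi, 16  (cmp 16,16)
jl again: not taken
mov [124], ecx → M[124]=378
halt.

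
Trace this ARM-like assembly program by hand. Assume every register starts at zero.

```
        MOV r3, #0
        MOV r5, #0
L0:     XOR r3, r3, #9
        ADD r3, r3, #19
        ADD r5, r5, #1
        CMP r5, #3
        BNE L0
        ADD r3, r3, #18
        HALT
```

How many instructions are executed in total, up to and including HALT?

19

after MOV r3, #0: r3=0
after MOV r5, #0: r5=0
after XOR r3, r3, #9: r3=0^9=9
after ADD r3, r3, #19: r3=9+19=28
after ADD r5, r5, #1: r5=0+1=1
CMP r5, #3  (cmp 1,3)
BNE L0: taken
after XOR r3, r3, #9: r3=28^9=21
after ADD r3, r3, #19: r3=21+19=40
after ADD r5, r5, #1: r5=1+1=2
CMP r5, #3  (cmp 2,3)
BNE L0: taken
after XOR r3, r3, #9: r3=40^9=33
after ADD r3, r3, #19: r3=33+19=52
after ADD r5, r5, #1: r5=2+1=3
CMP r5, #3  (cmp 3,3)
BNE L0: not taken
after ADD r3, r3, #18: r3=52+18=70
halt.
Total executed instructions: 19.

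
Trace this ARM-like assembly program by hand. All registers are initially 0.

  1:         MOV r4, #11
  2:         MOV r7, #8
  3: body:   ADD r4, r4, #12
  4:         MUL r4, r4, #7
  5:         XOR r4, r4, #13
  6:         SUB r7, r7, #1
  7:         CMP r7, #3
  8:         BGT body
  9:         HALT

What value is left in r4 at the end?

MOV r4, #11 → r4=11
MOV r7, #8 → r7=8
ADD r4, r4, #12 → r4=11+12=23
MUL r4, r4, #7 → r4=23*7=161
XOR r4, r4, #13 → r4=161^13=172
SUB r7, r7, #1 → r7=8-1=7
CMP r7, #3  (cmp 7,3)
BGT body: taken
ADD r4, r4, #12 → r4=172+12=184
MUL r4, r4, #7 → r4=184*7=1288
XOR r4, r4, #13 → r4=1288^13=1285
SUB r7, r7, #1 → r7=7-1=6
CMP r7, #3  (cmp 6,3)
BGT body: taken
ADD r4, r4, #12 → r4=1285+12=1297
MUL r4, r4, #7 → r4=1297*7=9079
XOR r4, r4, #13 → r4=9079^13=9082
SUB r7, r7, #1 → r7=6-1=5
CMP r7, #3  (cmp 5,3)
BGT body: taken
ADD r4, r4, #12 → r4=9082+12=9094
MUL r4, r4, #7 → r4=9094*7=63658
XOR r4, r4, #13 → r4=63658^13=63655
SUB r7, r7, #1 → r7=5-1=4
CMP r7, #3  (cmp 4,3)
BGT body: taken
ADD r4, r4, #12 → r4=63655+12=63667
MUL r4, r4, #7 → r4=63667*7=445669
XOR r4, r4, #13 → r4=445669^13=445672
SUB r7, r7, #1 → r7=4-1=3
CMP r7, #3  (cmp 3,3)
BGT body: not taken
halt.

445672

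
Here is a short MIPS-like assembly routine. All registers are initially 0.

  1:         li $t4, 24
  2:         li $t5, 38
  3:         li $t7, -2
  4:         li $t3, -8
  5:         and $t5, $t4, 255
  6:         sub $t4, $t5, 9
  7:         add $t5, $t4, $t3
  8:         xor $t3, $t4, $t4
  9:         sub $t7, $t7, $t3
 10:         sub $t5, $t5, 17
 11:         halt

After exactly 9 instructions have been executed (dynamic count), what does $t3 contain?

0

after li $t4, 24: $t4=24
after li $t5, 38: $t5=38
after li $t7, -2: $t7=-2
after li $t3, -8: $t3=-8
after and $t5, $t4, 255: $t5=24&255=24
after sub $t4, $t5, 9: $t4=24-9=15
after add $t5, $t4, $t3: $t5=15+(-8)=7
after xor $t3, $t4, $t4: $t3=15^15=0
after sub $t7, $t7, $t3: $t7=(-2)-0=-2
After step 9: $t3 = 0.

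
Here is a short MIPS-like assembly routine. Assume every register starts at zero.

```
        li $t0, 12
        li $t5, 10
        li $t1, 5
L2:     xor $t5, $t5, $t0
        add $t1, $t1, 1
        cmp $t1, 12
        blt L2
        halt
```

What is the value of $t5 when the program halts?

6

li $t0, 12 → $t0=12
li $t5, 10 → $t5=10
li $t1, 5 → $t1=5
xor $t5, $t5, $t0 → $t5=10^12=6
add $t1, $t1, 1 → $t1=5+1=6
cmp $t1, 12  (cmp 6,12)
blt L2: taken
xor $t5, $t5, $t0 → $t5=6^12=10
add $t1, $t1, 1 → $t1=6+1=7
cmp $t1, 12  (cmp 7,12)
blt L2: taken
xor $t5, $t5, $t0 → $t5=10^12=6
add $t1, $t1, 1 → $t1=7+1=8
cmp $t1, 12  (cmp 8,12)
blt L2: taken
xor $t5, $t5, $t0 → $t5=6^12=10
add $t1, $t1, 1 → $t1=8+1=9
cmp $t1, 12  (cmp 9,12)
blt L2: taken
xor $t5, $t5, $t0 → $t5=10^12=6
add $t1, $t1, 1 → $t1=9+1=10
cmp $t1, 12  (cmp 10,12)
blt L2: taken
xor $t5, $t5, $t0 → $t5=6^12=10
add $t1, $t1, 1 → $t1=10+1=11
cmp $t1, 12  (cmp 11,12)
blt L2: taken
xor $t5, $t5, $t0 → $t5=10^12=6
add $t1, $t1, 1 → $t1=11+1=12
cmp $t1, 12  (cmp 12,12)
blt L2: not taken
halt.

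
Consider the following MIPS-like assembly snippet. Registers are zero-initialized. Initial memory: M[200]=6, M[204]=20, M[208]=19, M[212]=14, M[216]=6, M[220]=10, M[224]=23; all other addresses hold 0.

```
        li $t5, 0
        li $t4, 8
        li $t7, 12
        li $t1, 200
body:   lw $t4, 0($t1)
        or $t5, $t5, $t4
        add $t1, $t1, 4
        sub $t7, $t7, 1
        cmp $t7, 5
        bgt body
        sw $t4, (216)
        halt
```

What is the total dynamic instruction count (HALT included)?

48

li $t5, 0 → $t5=0
li $t4, 8 → $t4=8
li $t7, 12 → $t7=12
li $t1, 200 → $t1=200
lw $t4, 0($t1) → $t4=M[200]=6
or $t5, $t5, $t4 → $t5=0|6=6
add $t1, $t1, 4 → $t1=200+4=204
sub $t7, $t7, 1 → $t7=12-1=11
cmp $t7, 5  (cmp 11,5)
bgt body: taken
lw $t4, 0($t1) → $t4=M[204]=20
or $t5, $t5, $t4 → $t5=6|20=22
add $t1, $t1, 4 → $t1=204+4=208
sub $t7, $t7, 1 → $t7=11-1=10
cmp $t7, 5  (cmp 10,5)
bgt body: taken
lw $t4, 0($t1) → $t4=M[208]=19
or $t5, $t5, $t4 → $t5=22|19=23
add $t1, $t1, 4 → $t1=208+4=212
sub $t7, $t7, 1 → $t7=10-1=9
cmp $t7, 5  (cmp 9,5)
bgt body: taken
lw $t4, 0($t1) → $t4=M[212]=14
or $t5, $t5, $t4 → $t5=23|14=31
add $t1, $t1, 4 → $t1=212+4=216
sub $t7, $t7, 1 → $t7=9-1=8
cmp $t7, 5  (cmp 8,5)
bgt body: taken
lw $t4, 0($t1) → $t4=M[216]=6
or $t5, $t5, $t4 → $t5=31|6=31
add $t1, $t1, 4 → $t1=216+4=220
sub $t7, $t7, 1 → $t7=8-1=7
cmp $t7, 5  (cmp 7,5)
bgt body: taken
lw $t4, 0($t1) → $t4=M[220]=10
or $t5, $t5, $t4 → $t5=31|10=31
add $t1, $t1, 4 → $t1=220+4=224
sub $t7, $t7, 1 → $t7=7-1=6
cmp $t7, 5  (cmp 6,5)
bgt body: taken
lw $t4, 0($t1) → $t4=M[224]=23
or $t5, $t5, $t4 → $t5=31|23=31
add $t1, $t1, 4 → $t1=224+4=228
sub $t7, $t7, 1 → $t7=6-1=5
cmp $t7, 5  (cmp 5,5)
bgt body: not taken
sw $t4, (216) → M[216]=23
halt.
Total executed instructions: 48.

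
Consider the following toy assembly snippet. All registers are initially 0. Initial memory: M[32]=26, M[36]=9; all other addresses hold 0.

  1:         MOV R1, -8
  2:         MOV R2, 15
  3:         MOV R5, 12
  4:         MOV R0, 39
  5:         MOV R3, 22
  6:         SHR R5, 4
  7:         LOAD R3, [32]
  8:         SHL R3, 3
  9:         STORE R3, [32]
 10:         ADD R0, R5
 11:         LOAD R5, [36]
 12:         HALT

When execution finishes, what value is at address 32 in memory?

R1=-8
R2=15
R5=12
R0=39
R3=22
R5=12>>4=0
R3=M[32]=26
R3=26<<3=208
STORE R3, [32] → M[32]=208
R0=39+0=39
R5=M[36]=9
halt.

208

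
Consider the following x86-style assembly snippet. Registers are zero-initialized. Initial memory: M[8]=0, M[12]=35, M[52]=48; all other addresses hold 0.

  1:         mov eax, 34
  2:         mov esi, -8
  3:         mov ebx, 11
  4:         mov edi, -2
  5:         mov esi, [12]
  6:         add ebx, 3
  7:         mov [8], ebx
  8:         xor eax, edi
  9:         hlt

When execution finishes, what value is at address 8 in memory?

after mov eax, 34: eax=34
after mov esi, -8: esi=-8
after mov ebx, 11: ebx=11
after mov edi, -2: edi=-2
after mov esi, [12]: esi=M[12]=35
after add ebx, 3: ebx=11+3=14
mov [8], ebx → M[8]=14
after xor eax, edi: eax=34^(-2)=-36
halt.

14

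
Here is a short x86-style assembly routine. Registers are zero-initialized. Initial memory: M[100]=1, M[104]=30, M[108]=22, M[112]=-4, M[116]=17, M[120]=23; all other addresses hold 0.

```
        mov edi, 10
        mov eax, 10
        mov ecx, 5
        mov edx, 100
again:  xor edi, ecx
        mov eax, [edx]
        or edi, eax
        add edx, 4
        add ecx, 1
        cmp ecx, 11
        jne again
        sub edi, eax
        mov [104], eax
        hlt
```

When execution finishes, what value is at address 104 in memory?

edi=10
eax=10
ecx=5
edx=100
edi=10^5=15
eax=M[100]=1
edi=15|1=15
edx=100+4=104
ecx=5+1=6
cmp ecx, 11  (cmp 6,11)
jne again: taken
edi=15^6=9
eax=M[104]=30
edi=9|30=31
edx=104+4=108
ecx=6+1=7
cmp ecx, 11  (cmp 7,11)
jne again: taken
edi=31^7=24
eax=M[108]=22
edi=24|22=30
edx=108+4=112
ecx=7+1=8
cmp ecx, 11  (cmp 8,11)
jne again: taken
edi=30^8=22
eax=M[112]=-4
edi=22|(-4)=-2
edx=112+4=116
ecx=8+1=9
cmp ecx, 11  (cmp 9,11)
jne again: taken
edi=(-2)^9=-9
eax=M[116]=17
edi=(-9)|17=-9
edx=116+4=120
ecx=9+1=10
cmp ecx, 11  (cmp 10,11)
jne again: taken
edi=(-9)^10=-3
eax=M[120]=23
edi=(-3)|23=-1
edx=120+4=124
ecx=10+1=11
cmp ecx, 11  (cmp 11,11)
jne again: not taken
edi=(-1)-23=-24
mov [104], eax → M[104]=23
halt.

23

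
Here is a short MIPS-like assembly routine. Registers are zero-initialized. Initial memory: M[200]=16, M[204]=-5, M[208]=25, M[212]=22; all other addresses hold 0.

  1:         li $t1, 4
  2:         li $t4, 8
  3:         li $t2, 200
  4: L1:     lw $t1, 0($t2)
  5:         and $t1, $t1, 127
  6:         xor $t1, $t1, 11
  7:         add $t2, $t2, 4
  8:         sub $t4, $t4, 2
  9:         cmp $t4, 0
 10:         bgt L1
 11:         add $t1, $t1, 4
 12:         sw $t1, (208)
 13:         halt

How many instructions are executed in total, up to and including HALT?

34

li $t1, 4 → $t1=4
li $t4, 8 → $t4=8
li $t2, 200 → $t2=200
lw $t1, 0($t2) → $t1=M[200]=16
and $t1, $t1, 127 → $t1=16&127=16
xor $t1, $t1, 11 → $t1=16^11=27
add $t2, $t2, 4 → $t2=200+4=204
sub $t4, $t4, 2 → $t4=8-2=6
cmp $t4, 0  (cmp 6,0)
bgt L1: taken
lw $t1, 0($t2) → $t1=M[204]=-5
and $t1, $t1, 127 → $t1=(-5)&127=123
xor $t1, $t1, 11 → $t1=123^11=112
add $t2, $t2, 4 → $t2=204+4=208
sub $t4, $t4, 2 → $t4=6-2=4
cmp $t4, 0  (cmp 4,0)
bgt L1: taken
lw $t1, 0($t2) → $t1=M[208]=25
and $t1, $t1, 127 → $t1=25&127=25
xor $t1, $t1, 11 → $t1=25^11=18
add $t2, $t2, 4 → $t2=208+4=212
sub $t4, $t4, 2 → $t4=4-2=2
cmp $t4, 0  (cmp 2,0)
bgt L1: taken
lw $t1, 0($t2) → $t1=M[212]=22
and $t1, $t1, 127 → $t1=22&127=22
xor $t1, $t1, 11 → $t1=22^11=29
add $t2, $t2, 4 → $t2=212+4=216
sub $t4, $t4, 2 → $t4=2-2=0
cmp $t4, 0  (cmp 0,0)
bgt L1: not taken
add $t1, $t1, 4 → $t1=29+4=33
sw $t1, (208) → M[208]=33
halt.
Total executed instructions: 34.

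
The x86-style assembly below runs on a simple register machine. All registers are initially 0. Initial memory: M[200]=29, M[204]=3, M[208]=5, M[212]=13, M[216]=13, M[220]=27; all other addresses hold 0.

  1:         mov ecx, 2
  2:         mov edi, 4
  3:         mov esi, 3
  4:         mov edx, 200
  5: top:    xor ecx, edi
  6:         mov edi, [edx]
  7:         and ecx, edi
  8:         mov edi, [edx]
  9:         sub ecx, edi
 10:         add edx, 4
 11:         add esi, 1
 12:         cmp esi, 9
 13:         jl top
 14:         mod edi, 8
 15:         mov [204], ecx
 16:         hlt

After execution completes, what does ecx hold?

-1

mov ecx, 2 → ecx=2
mov edi, 4 → edi=4
mov esi, 3 → esi=3
mov edx, 200 → edx=200
xor ecx, edi → ecx=2^4=6
mov edi, [edx] → edi=M[200]=29
and ecx, edi → ecx=6&29=4
mov edi, [edx] → edi=M[200]=29
sub ecx, edi → ecx=4-29=-25
add edx, 4 → edx=200+4=204
add esi, 1 → esi=3+1=4
cmp esi, 9  (cmp 4,9)
jl top: taken
xor ecx, edi → ecx=(-25)^29=-6
mov edi, [edx] → edi=M[204]=3
and ecx, edi → ecx=(-6)&3=2
mov edi, [edx] → edi=M[204]=3
sub ecx, edi → ecx=2-3=-1
add edx, 4 → edx=204+4=208
add esi, 1 → esi=4+1=5
cmp esi, 9  (cmp 5,9)
jl top: taken
xor ecx, edi → ecx=(-1)^3=-4
mov edi, [edx] → edi=M[208]=5
and ecx, edi → ecx=(-4)&5=4
mov edi, [edx] → edi=M[208]=5
sub ecx, edi → ecx=4-5=-1
add edx, 4 → edx=208+4=212
add esi, 1 → esi=5+1=6
cmp esi, 9  (cmp 6,9)
jl top: taken
xor ecx, edi → ecx=(-1)^5=-6
mov edi, [edx] → edi=M[212]=13
and ecx, edi → ecx=(-6)&13=8
mov edi, [edx] → edi=M[212]=13
sub ecx, edi → ecx=8-13=-5
add edx, 4 → edx=212+4=216
add esi, 1 → esi=6+1=7
cmp esi, 9  (cmp 7,9)
jl top: taken
xor ecx, edi → ecx=(-5)^13=-10
mov edi, [edx] → edi=M[216]=13
and ecx, edi → ecx=(-10)&13=4
mov edi, [edx] → edi=M[216]=13
sub ecx, edi → ecx=4-13=-9
add edx, 4 → edx=216+4=220
add esi, 1 → esi=7+1=8
cmp esi, 9  (cmp 8,9)
jl top: taken
xor ecx, edi → ecx=(-9)^13=-6
mov edi, [edx] → edi=M[220]=27
and ecx, edi → ecx=(-6)&27=26
mov edi, [edx] → edi=M[220]=27
sub ecx, edi → ecx=26-27=-1
add edx, 4 → edx=220+4=224
add esi, 1 → esi=8+1=9
cmp esi, 9  (cmp 9,9)
jl top: not taken
mod edi, 8 → edi=27%8=3
mov [204], ecx → M[204]=-1
halt.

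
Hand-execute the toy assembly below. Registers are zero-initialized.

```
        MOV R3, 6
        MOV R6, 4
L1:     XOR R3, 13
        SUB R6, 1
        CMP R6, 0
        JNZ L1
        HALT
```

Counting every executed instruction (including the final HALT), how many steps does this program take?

19

MOV R3, 6 → R3=6
MOV R6, 4 → R6=4
XOR R3, 13 → R3=6^13=11
SUB R6, 1 → R6=4-1=3
CMP R6, 0  (cmp 3,0)
JNZ L1: taken
XOR R3, 13 → R3=11^13=6
SUB R6, 1 → R6=3-1=2
CMP R6, 0  (cmp 2,0)
JNZ L1: taken
XOR R3, 13 → R3=6^13=11
SUB R6, 1 → R6=2-1=1
CMP R6, 0  (cmp 1,0)
JNZ L1: taken
XOR R3, 13 → R3=11^13=6
SUB R6, 1 → R6=1-1=0
CMP R6, 0  (cmp 0,0)
JNZ L1: not taken
halt.
Total executed instructions: 19.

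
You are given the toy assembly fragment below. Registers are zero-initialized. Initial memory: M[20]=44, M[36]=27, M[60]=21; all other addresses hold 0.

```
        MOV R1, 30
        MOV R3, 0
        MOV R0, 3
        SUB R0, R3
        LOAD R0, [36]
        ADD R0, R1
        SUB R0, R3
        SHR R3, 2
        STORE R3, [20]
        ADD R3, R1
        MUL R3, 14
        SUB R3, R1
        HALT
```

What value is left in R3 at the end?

390

MOV R1, 30 → R1=30
MOV R3, 0 → R3=0
MOV R0, 3 → R0=3
SUB R0, R3 → R0=3-0=3
LOAD R0, [36] → R0=M[36]=27
ADD R0, R1 → R0=27+30=57
SUB R0, R3 → R0=57-0=57
SHR R3, 2 → R3=0>>2=0
STORE R3, [20] → M[20]=0
ADD R3, R1 → R3=0+30=30
MUL R3, 14 → R3=30*14=420
SUB R3, R1 → R3=420-30=390
halt.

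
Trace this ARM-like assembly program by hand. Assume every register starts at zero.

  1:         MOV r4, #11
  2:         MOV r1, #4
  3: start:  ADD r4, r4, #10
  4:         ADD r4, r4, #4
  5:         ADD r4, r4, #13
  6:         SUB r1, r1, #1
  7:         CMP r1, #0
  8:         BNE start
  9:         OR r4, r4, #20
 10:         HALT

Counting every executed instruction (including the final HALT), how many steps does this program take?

28

r4=11
r1=4
r4=11+10=21
r4=21+4=25
r4=25+13=38
r1=4-1=3
CMP r1, #0  (cmp 3,0)
BNE start: taken
r4=38+10=48
r4=48+4=52
r4=52+13=65
r1=3-1=2
CMP r1, #0  (cmp 2,0)
BNE start: taken
r4=65+10=75
r4=75+4=79
r4=79+13=92
r1=2-1=1
CMP r1, #0  (cmp 1,0)
BNE start: taken
r4=92+10=102
r4=102+4=106
r4=106+13=119
r1=1-1=0
CMP r1, #0  (cmp 0,0)
BNE start: not taken
r4=119|20=119
halt.
Total executed instructions: 28.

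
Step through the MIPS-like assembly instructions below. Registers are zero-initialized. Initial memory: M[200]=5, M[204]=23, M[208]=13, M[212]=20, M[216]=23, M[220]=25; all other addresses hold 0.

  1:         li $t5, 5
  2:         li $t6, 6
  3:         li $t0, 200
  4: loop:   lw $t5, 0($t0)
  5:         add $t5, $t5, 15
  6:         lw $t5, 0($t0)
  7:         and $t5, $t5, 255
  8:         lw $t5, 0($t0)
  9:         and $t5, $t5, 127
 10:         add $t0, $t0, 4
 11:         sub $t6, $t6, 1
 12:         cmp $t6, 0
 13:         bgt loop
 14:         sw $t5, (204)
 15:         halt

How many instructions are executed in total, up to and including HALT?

65

li $t5, 5 → $t5=5
li $t6, 6 → $t6=6
li $t0, 200 → $t0=200
lw $t5, 0($t0) → $t5=M[200]=5
add $t5, $t5, 15 → $t5=5+15=20
lw $t5, 0($t0) → $t5=M[200]=5
and $t5, $t5, 255 → $t5=5&255=5
lw $t5, 0($t0) → $t5=M[200]=5
and $t5, $t5, 127 → $t5=5&127=5
add $t0, $t0, 4 → $t0=200+4=204
sub $t6, $t6, 1 → $t6=6-1=5
cmp $t6, 0  (cmp 5,0)
bgt loop: taken
lw $t5, 0($t0) → $t5=M[204]=23
add $t5, $t5, 15 → $t5=23+15=38
lw $t5, 0($t0) → $t5=M[204]=23
and $t5, $t5, 255 → $t5=23&255=23
lw $t5, 0($t0) → $t5=M[204]=23
and $t5, $t5, 127 → $t5=23&127=23
add $t0, $t0, 4 → $t0=204+4=208
sub $t6, $t6, 1 → $t6=5-1=4
cmp $t6, 0  (cmp 4,0)
bgt loop: taken
lw $t5, 0($t0) → $t5=M[208]=13
add $t5, $t5, 15 → $t5=13+15=28
lw $t5, 0($t0) → $t5=M[208]=13
and $t5, $t5, 255 → $t5=13&255=13
lw $t5, 0($t0) → $t5=M[208]=13
and $t5, $t5, 127 → $t5=13&127=13
add $t0, $t0, 4 → $t0=208+4=212
sub $t6, $t6, 1 → $t6=4-1=3
cmp $t6, 0  (cmp 3,0)
bgt loop: taken
lw $t5, 0($t0) → $t5=M[212]=20
add $t5, $t5, 15 → $t5=20+15=35
lw $t5, 0($t0) → $t5=M[212]=20
and $t5, $t5, 255 → $t5=20&255=20
lw $t5, 0($t0) → $t5=M[212]=20
and $t5, $t5, 127 → $t5=20&127=20
add $t0, $t0, 4 → $t0=212+4=216
sub $t6, $t6, 1 → $t6=3-1=2
cmp $t6, 0  (cmp 2,0)
bgt loop: taken
lw $t5, 0($t0) → $t5=M[216]=23
add $t5, $t5, 15 → $t5=23+15=38
lw $t5, 0($t0) → $t5=M[216]=23
and $t5, $t5, 255 → $t5=23&255=23
lw $t5, 0($t0) → $t5=M[216]=23
and $t5, $t5, 127 → $t5=23&127=23
add $t0, $t0, 4 → $t0=216+4=220
sub $t6, $t6, 1 → $t6=2-1=1
cmp $t6, 0  (cmp 1,0)
bgt loop: taken
lw $t5, 0($t0) → $t5=M[220]=25
add $t5, $t5, 15 → $t5=25+15=40
lw $t5, 0($t0) → $t5=M[220]=25
and $t5, $t5, 255 → $t5=25&255=25
lw $t5, 0($t0) → $t5=M[220]=25
and $t5, $t5, 127 → $t5=25&127=25
add $t0, $t0, 4 → $t0=220+4=224
sub $t6, $t6, 1 → $t6=1-1=0
cmp $t6, 0  (cmp 0,0)
bgt loop: not taken
sw $t5, (204) → M[204]=25
halt.
Total executed instructions: 65.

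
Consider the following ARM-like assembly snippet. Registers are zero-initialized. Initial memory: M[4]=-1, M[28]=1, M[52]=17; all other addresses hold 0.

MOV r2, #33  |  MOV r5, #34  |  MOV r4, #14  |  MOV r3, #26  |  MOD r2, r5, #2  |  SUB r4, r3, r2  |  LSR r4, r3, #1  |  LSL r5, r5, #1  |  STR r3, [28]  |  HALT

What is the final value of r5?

MOV r2, #33 → r2=33
MOV r5, #34 → r5=34
MOV r4, #14 → r4=14
MOV r3, #26 → r3=26
MOD r2, r5, #2 → r2=34%2=0
SUB r4, r3, r2 → r4=26-0=26
LSR r4, r3, #1 → r4=26>>1=13
LSL r5, r5, #1 → r5=34<<1=68
STR r3, [28] → M[28]=26
halt.

68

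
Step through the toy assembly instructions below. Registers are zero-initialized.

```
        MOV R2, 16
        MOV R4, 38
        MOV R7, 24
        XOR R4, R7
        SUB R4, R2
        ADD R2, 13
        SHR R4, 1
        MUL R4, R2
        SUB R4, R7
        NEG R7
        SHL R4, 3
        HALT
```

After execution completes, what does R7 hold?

MOV R2, 16 → R2=16
MOV R4, 38 → R4=38
MOV R7, 24 → R7=24
XOR R4, R7 → R4=38^24=62
SUB R4, R2 → R4=62-16=46
ADD R2, 13 → R2=16+13=29
SHR R4, 1 → R4=46>>1=23
MUL R4, R2 → R4=23*29=667
SUB R4, R7 → R4=667-24=643
NEG R7 → R7=-(24)=-24
SHL R4, 3 → R4=643<<3=5144
halt.

-24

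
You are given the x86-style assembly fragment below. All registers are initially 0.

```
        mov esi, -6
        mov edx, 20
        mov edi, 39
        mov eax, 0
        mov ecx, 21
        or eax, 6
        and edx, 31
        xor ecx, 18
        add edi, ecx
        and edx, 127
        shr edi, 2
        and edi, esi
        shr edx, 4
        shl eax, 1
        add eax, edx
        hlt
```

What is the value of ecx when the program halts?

7

mov esi, -6 → esi=-6
mov edx, 20 → edx=20
mov edi, 39 → edi=39
mov eax, 0 → eax=0
mov ecx, 21 → ecx=21
or eax, 6 → eax=0|6=6
and edx, 31 → edx=20&31=20
xor ecx, 18 → ecx=21^18=7
add edi, ecx → edi=39+7=46
and edx, 127 → edx=20&127=20
shr edi, 2 → edi=46>>2=11
and edi, esi → edi=11&(-6)=10
shr edx, 4 → edx=20>>4=1
shl eax, 1 → eax=6<<1=12
add eax, edx → eax=12+1=13
halt.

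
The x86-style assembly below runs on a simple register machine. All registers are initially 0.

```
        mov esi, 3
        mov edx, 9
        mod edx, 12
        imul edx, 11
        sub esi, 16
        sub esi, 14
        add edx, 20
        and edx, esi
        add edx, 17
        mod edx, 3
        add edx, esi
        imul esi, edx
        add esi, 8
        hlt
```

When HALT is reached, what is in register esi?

710

after mov esi, 3: esi=3
after mov edx, 9: edx=9
after mod edx, 12: edx=9%12=9
after imul edx, 11: edx=9*11=99
after sub esi, 16: esi=3-16=-13
after sub esi, 14: esi=(-13)-14=-27
after add edx, 20: edx=99+20=119
after and edx, esi: edx=119&(-27)=101
after add edx, 17: edx=101+17=118
after mod edx, 3: edx=118%3=1
after add edx, esi: edx=1+(-27)=-26
after imul esi, edx: esi=(-27)*(-26)=702
after add esi, 8: esi=702+8=710
halt.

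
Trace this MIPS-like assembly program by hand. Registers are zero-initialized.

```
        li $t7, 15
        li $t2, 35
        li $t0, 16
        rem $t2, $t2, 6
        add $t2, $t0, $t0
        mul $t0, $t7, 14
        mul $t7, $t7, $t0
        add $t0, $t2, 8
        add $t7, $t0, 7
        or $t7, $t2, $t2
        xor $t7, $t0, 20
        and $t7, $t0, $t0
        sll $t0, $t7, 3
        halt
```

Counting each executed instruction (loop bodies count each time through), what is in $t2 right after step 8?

32

$t7=15
$t2=35
$t0=16
$t2=35%6=5
$t2=16+16=32
$t0=15*14=210
$t7=15*210=3150
$t0=32+8=40
After step 8: $t2 = 32.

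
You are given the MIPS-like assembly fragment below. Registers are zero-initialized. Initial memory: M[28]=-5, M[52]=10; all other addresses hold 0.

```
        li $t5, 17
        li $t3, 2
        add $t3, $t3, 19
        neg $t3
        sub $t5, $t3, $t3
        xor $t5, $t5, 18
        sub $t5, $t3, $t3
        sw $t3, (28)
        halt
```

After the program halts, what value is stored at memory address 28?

$t5=17
$t3=2
$t3=2+19=21
$t3=-(21)=-21
$t5=(-21)-(-21)=0
$t5=0^18=18
$t5=(-21)-(-21)=0
sw $t3, (28) → M[28]=-21
halt.

-21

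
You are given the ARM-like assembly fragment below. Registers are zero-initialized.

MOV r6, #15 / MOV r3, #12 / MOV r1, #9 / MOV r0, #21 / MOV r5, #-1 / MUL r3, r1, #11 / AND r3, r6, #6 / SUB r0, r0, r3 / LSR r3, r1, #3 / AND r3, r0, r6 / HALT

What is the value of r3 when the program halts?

15

r6=15
r3=12
r1=9
r0=21
r5=-1
r3=9*11=99
r3=15&6=6
r0=21-6=15
r3=9>>3=1
r3=15&15=15
halt.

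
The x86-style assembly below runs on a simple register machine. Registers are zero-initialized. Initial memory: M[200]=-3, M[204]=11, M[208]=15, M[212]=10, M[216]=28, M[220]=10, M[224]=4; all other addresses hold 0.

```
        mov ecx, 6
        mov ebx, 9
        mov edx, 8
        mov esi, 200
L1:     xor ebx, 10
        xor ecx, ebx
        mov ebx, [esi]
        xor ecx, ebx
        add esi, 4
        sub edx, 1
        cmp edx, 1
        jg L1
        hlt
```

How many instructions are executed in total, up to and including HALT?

after mov ecx, 6: ecx=6
after mov ebx, 9: ebx=9
after mov edx, 8: edx=8
after mov esi, 200: esi=200
after xor ebx, 10: ebx=9^10=3
after xor ecx, ebx: ecx=6^3=5
after mov ebx, [esi]: ebx=M[200]=-3
after xor ecx, ebx: ecx=5^(-3)=-8
after add esi, 4: esi=200+4=204
after sub edx, 1: edx=8-1=7
cmp edx, 1  (cmp 7,1)
jg L1: taken
after xor ebx, 10: ebx=(-3)^10=-9
after xor ecx, ebx: ecx=(-8)^(-9)=15
after mov ebx, [esi]: ebx=M[204]=11
after xor ecx, ebx: ecx=15^11=4
after add esi, 4: esi=204+4=208
after sub edx, 1: edx=7-1=6
cmp edx, 1  (cmp 6,1)
jg L1: taken
after xor ebx, 10: ebx=11^10=1
after xor ecx, ebx: ecx=4^1=5
after mov ebx, [esi]: ebx=M[208]=15
after xor ecx, ebx: ecx=5^15=10
after add esi, 4: esi=208+4=212
after sub edx, 1: edx=6-1=5
cmp edx, 1  (cmp 5,1)
jg L1: taken
after xor ebx, 10: ebx=15^10=5
after xor ecx, ebx: ecx=10^5=15
after mov ebx, [esi]: ebx=M[212]=10
after xor ecx, ebx: ecx=15^10=5
after add esi, 4: esi=212+4=216
after sub edx, 1: edx=5-1=4
cmp edx, 1  (cmp 4,1)
jg L1: taken
after xor ebx, 10: ebx=10^10=0
after xor ecx, ebx: ecx=5^0=5
after mov ebx, [esi]: ebx=M[216]=28
after xor ecx, ebx: ecx=5^28=25
after add esi, 4: esi=216+4=220
after sub edx, 1: edx=4-1=3
cmp edx, 1  (cmp 3,1)
jg L1: taken
after xor ebx, 10: ebx=28^10=22
after xor ecx, ebx: ecx=25^22=15
after mov ebx, [esi]: ebx=M[220]=10
after xor ecx, ebx: ecx=15^10=5
after add esi, 4: esi=220+4=224
after sub edx, 1: edx=3-1=2
cmp edx, 1  (cmp 2,1)
jg L1: taken
after xor ebx, 10: ebx=10^10=0
after xor ecx, ebx: ecx=5^0=5
after mov ebx, [esi]: ebx=M[224]=4
after xor ecx, ebx: ecx=5^4=1
after add esi, 4: esi=224+4=228
after sub edx, 1: edx=2-1=1
cmp edx, 1  (cmp 1,1)
jg L1: not taken
halt.
Total executed instructions: 61.

61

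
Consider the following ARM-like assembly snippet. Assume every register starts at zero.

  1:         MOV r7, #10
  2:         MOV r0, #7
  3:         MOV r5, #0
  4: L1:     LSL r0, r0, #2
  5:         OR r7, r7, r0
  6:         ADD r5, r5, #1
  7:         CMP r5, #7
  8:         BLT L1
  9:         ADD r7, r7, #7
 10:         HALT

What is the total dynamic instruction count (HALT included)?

40

MOV r7, #10 → r7=10
MOV r0, #7 → r0=7
MOV r5, #0 → r5=0
LSL r0, r0, #2 → r0=7<<2=28
OR r7, r7, r0 → r7=10|28=30
ADD r5, r5, #1 → r5=0+1=1
CMP r5, #7  (cmp 1,7)
BLT L1: taken
LSL r0, r0, #2 → r0=28<<2=112
OR r7, r7, r0 → r7=30|112=126
ADD r5, r5, #1 → r5=1+1=2
CMP r5, #7  (cmp 2,7)
BLT L1: taken
LSL r0, r0, #2 → r0=112<<2=448
OR r7, r7, r0 → r7=126|448=510
ADD r5, r5, #1 → r5=2+1=3
CMP r5, #7  (cmp 3,7)
BLT L1: taken
LSL r0, r0, #2 → r0=448<<2=1792
OR r7, r7, r0 → r7=510|1792=2046
ADD r5, r5, #1 → r5=3+1=4
CMP r5, #7  (cmp 4,7)
BLT L1: taken
LSL r0, r0, #2 → r0=1792<<2=7168
OR r7, r7, r0 → r7=2046|7168=8190
ADD r5, r5, #1 → r5=4+1=5
CMP r5, #7  (cmp 5,7)
BLT L1: taken
LSL r0, r0, #2 → r0=7168<<2=28672
OR r7, r7, r0 → r7=8190|28672=32766
ADD r5, r5, #1 → r5=5+1=6
CMP r5, #7  (cmp 6,7)
BLT L1: taken
LSL r0, r0, #2 → r0=28672<<2=114688
OR r7, r7, r0 → r7=32766|114688=131070
ADD r5, r5, #1 → r5=6+1=7
CMP r5, #7  (cmp 7,7)
BLT L1: not taken
ADD r7, r7, #7 → r7=131070+7=131077
halt.
Total executed instructions: 40.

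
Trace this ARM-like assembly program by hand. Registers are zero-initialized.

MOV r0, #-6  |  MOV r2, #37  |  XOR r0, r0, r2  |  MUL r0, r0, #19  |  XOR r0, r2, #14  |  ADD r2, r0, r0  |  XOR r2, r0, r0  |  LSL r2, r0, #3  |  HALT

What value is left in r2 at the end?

344

MOV r0, #-6 → r0=-6
MOV r2, #37 → r2=37
XOR r0, r0, r2 → r0=(-6)^37=-33
MUL r0, r0, #19 → r0=(-33)*19=-627
XOR r0, r2, #14 → r0=37^14=43
ADD r2, r0, r0 → r2=43+43=86
XOR r2, r0, r0 → r2=43^43=0
LSL r2, r0, #3 → r2=43<<3=344
halt.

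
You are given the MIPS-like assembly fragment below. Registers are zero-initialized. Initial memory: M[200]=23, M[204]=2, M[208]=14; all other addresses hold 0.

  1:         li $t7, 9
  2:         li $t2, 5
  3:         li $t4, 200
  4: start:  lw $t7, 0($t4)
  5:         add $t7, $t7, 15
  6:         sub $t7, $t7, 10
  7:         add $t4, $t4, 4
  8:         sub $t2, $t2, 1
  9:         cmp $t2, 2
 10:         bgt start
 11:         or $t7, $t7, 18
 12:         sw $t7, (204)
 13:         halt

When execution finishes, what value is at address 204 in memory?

19

li $t7, 9 → $t7=9
li $t2, 5 → $t2=5
li $t4, 200 → $t4=200
lw $t7, 0($t4) → $t7=M[200]=23
add $t7, $t7, 15 → $t7=23+15=38
sub $t7, $t7, 10 → $t7=38-10=28
add $t4, $t4, 4 → $t4=200+4=204
sub $t2, $t2, 1 → $t2=5-1=4
cmp $t2, 2  (cmp 4,2)
bgt start: taken
lw $t7, 0($t4) → $t7=M[204]=2
add $t7, $t7, 15 → $t7=2+15=17
sub $t7, $t7, 10 → $t7=17-10=7
add $t4, $t4, 4 → $t4=204+4=208
sub $t2, $t2, 1 → $t2=4-1=3
cmp $t2, 2  (cmp 3,2)
bgt start: taken
lw $t7, 0($t4) → $t7=M[208]=14
add $t7, $t7, 15 → $t7=14+15=29
sub $t7, $t7, 10 → $t7=29-10=19
add $t4, $t4, 4 → $t4=208+4=212
sub $t2, $t2, 1 → $t2=3-1=2
cmp $t2, 2  (cmp 2,2)
bgt start: not taken
or $t7, $t7, 18 → $t7=19|18=19
sw $t7, (204) → M[204]=19
halt.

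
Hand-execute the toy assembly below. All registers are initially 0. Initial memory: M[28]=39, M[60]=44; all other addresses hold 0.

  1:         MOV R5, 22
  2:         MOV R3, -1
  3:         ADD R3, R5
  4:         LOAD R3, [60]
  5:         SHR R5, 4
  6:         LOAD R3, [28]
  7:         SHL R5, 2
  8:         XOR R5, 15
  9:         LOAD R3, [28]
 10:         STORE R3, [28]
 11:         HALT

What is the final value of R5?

11

R5=22
R3=-1
R3=(-1)+22=21
R3=M[60]=44
R5=22>>4=1
R3=M[28]=39
R5=1<<2=4
R5=4^15=11
R3=M[28]=39
STORE R3, [28] → M[28]=39
halt.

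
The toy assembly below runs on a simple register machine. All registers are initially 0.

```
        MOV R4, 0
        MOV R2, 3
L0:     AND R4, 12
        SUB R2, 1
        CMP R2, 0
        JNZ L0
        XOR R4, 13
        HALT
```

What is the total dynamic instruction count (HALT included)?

R4=0
R2=3
R4=0&12=0
R2=3-1=2
CMP R2, 0  (cmp 2,0)
JNZ L0: taken
R4=0&12=0
R2=2-1=1
CMP R2, 0  (cmp 1,0)
JNZ L0: taken
R4=0&12=0
R2=1-1=0
CMP R2, 0  (cmp 0,0)
JNZ L0: not taken
R4=0^13=13
halt.
Total executed instructions: 16.

16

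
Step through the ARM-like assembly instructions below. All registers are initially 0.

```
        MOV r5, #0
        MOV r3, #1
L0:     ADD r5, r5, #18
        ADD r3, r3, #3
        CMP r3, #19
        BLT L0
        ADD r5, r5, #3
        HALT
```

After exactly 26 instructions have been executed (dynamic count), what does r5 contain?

108

r5=0
r3=1
r5=0+18=18
r3=1+3=4
CMP r3, #19  (cmp 4,19)
BLT L0: taken
r5=18+18=36
r3=4+3=7
CMP r3, #19  (cmp 7,19)
BLT L0: taken
r5=36+18=54
r3=7+3=10
CMP r3, #19  (cmp 10,19)
BLT L0: taken
r5=54+18=72
r3=10+3=13
CMP r3, #19  (cmp 13,19)
BLT L0: taken
r5=72+18=90
r3=13+3=16
CMP r3, #19  (cmp 16,19)
BLT L0: taken
r5=90+18=108
r3=16+3=19
CMP r3, #19  (cmp 19,19)
BLT L0: not taken
After step 26: r5 = 108.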